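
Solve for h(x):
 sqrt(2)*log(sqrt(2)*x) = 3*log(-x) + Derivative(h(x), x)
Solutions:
 h(x) = C1 - x*(3 - sqrt(2))*log(x) + x*(-sqrt(2) + sqrt(2)*log(2)/2 + 3 - 3*I*pi)


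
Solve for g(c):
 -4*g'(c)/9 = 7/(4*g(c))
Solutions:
 g(c) = -sqrt(C1 - 126*c)/4
 g(c) = sqrt(C1 - 126*c)/4


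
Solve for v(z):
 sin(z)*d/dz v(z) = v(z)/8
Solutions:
 v(z) = C1*(cos(z) - 1)^(1/16)/(cos(z) + 1)^(1/16)


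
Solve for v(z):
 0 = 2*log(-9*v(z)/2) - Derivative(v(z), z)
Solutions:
 -Integral(1/(log(-_y) - log(2) + 2*log(3)), (_y, v(z)))/2 = C1 - z


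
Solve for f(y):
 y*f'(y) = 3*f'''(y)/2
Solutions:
 f(y) = C1 + Integral(C2*airyai(2^(1/3)*3^(2/3)*y/3) + C3*airybi(2^(1/3)*3^(2/3)*y/3), y)


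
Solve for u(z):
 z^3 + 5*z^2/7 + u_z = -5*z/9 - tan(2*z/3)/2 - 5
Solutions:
 u(z) = C1 - z^4/4 - 5*z^3/21 - 5*z^2/18 - 5*z + 3*log(cos(2*z/3))/4


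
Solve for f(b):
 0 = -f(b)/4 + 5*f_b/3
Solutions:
 f(b) = C1*exp(3*b/20)


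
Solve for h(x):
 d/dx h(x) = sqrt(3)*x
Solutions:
 h(x) = C1 + sqrt(3)*x^2/2


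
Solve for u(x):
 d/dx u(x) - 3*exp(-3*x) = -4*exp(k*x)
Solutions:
 u(x) = C1 - exp(-3*x) - 4*exp(k*x)/k


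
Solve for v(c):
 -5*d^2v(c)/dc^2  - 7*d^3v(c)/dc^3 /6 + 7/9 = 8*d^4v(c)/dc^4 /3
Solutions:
 v(c) = C1 + C2*c + 7*c^2/90 + (C3*sin(sqrt(1871)*c/32) + C4*cos(sqrt(1871)*c/32))*exp(-7*c/32)


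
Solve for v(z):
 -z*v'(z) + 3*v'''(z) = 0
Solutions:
 v(z) = C1 + Integral(C2*airyai(3^(2/3)*z/3) + C3*airybi(3^(2/3)*z/3), z)


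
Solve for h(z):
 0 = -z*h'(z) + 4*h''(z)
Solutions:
 h(z) = C1 + C2*erfi(sqrt(2)*z/4)


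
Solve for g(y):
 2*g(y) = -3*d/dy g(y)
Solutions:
 g(y) = C1*exp(-2*y/3)


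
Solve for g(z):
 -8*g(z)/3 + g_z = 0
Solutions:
 g(z) = C1*exp(8*z/3)


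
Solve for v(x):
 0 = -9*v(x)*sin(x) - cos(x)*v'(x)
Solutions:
 v(x) = C1*cos(x)^9


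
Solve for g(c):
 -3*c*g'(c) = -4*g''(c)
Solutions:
 g(c) = C1 + C2*erfi(sqrt(6)*c/4)


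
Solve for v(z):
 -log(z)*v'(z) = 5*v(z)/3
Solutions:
 v(z) = C1*exp(-5*li(z)/3)


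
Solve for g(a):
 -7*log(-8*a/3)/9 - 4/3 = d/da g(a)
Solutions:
 g(a) = C1 - 7*a*log(-a)/9 + a*(-21*log(2) - 5 + 7*log(3))/9


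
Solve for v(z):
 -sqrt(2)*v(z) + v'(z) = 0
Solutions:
 v(z) = C1*exp(sqrt(2)*z)


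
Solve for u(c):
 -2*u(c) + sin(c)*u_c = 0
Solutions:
 u(c) = C1*(cos(c) - 1)/(cos(c) + 1)


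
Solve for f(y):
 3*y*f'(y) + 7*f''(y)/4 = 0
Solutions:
 f(y) = C1 + C2*erf(sqrt(42)*y/7)


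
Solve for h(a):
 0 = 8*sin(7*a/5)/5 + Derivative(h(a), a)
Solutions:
 h(a) = C1 + 8*cos(7*a/5)/7


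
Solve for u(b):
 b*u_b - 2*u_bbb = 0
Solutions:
 u(b) = C1 + Integral(C2*airyai(2^(2/3)*b/2) + C3*airybi(2^(2/3)*b/2), b)


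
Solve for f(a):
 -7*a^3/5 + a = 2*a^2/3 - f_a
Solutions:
 f(a) = C1 + 7*a^4/20 + 2*a^3/9 - a^2/2


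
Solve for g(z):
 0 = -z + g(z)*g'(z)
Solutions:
 g(z) = -sqrt(C1 + z^2)
 g(z) = sqrt(C1 + z^2)


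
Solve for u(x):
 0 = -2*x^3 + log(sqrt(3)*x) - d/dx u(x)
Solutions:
 u(x) = C1 - x^4/2 + x*log(x) - x + x*log(3)/2


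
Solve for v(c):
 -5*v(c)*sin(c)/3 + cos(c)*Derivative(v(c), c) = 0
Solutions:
 v(c) = C1/cos(c)^(5/3)


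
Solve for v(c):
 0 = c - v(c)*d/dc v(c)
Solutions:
 v(c) = -sqrt(C1 + c^2)
 v(c) = sqrt(C1 + c^2)


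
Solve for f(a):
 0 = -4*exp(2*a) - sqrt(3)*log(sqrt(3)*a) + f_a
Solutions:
 f(a) = C1 + sqrt(3)*a*log(a) + sqrt(3)*a*(-1 + log(3)/2) + 2*exp(2*a)


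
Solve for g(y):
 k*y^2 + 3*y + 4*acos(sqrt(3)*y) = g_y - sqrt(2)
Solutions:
 g(y) = C1 + k*y^3/3 + 3*y^2/2 + 4*y*acos(sqrt(3)*y) + sqrt(2)*y - 4*sqrt(3)*sqrt(1 - 3*y^2)/3


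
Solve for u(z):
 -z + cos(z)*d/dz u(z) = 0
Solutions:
 u(z) = C1 + Integral(z/cos(z), z)


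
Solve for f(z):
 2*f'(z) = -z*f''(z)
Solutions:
 f(z) = C1 + C2/z


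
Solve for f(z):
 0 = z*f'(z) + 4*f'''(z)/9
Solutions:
 f(z) = C1 + Integral(C2*airyai(-2^(1/3)*3^(2/3)*z/2) + C3*airybi(-2^(1/3)*3^(2/3)*z/2), z)


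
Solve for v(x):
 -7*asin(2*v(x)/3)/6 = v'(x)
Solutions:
 Integral(1/asin(2*_y/3), (_y, v(x))) = C1 - 7*x/6


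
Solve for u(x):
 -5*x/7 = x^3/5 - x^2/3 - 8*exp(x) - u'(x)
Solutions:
 u(x) = C1 + x^4/20 - x^3/9 + 5*x^2/14 - 8*exp(x)


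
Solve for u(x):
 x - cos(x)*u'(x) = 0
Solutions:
 u(x) = C1 + Integral(x/cos(x), x)


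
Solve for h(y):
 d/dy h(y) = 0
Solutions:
 h(y) = C1


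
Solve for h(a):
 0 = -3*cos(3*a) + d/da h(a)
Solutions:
 h(a) = C1 + sin(3*a)


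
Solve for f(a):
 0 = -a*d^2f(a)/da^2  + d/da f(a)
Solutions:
 f(a) = C1 + C2*a^2


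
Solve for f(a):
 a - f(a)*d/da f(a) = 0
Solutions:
 f(a) = -sqrt(C1 + a^2)
 f(a) = sqrt(C1 + a^2)


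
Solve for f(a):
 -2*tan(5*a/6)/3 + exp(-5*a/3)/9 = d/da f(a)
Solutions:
 f(a) = C1 - 2*log(tan(5*a/6)^2 + 1)/5 - exp(-5*a/3)/15


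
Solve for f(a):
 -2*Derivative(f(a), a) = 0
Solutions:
 f(a) = C1


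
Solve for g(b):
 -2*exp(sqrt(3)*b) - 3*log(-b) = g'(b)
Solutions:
 g(b) = C1 - 3*b*log(-b) + 3*b - 2*sqrt(3)*exp(sqrt(3)*b)/3


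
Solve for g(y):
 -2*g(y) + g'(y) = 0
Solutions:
 g(y) = C1*exp(2*y)


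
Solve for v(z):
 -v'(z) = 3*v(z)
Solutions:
 v(z) = C1*exp(-3*z)


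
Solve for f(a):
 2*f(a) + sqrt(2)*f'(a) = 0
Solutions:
 f(a) = C1*exp(-sqrt(2)*a)


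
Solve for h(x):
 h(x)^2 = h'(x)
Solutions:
 h(x) = -1/(C1 + x)


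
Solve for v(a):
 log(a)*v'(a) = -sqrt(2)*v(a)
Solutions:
 v(a) = C1*exp(-sqrt(2)*li(a))


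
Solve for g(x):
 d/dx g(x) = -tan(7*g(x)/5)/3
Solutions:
 g(x) = -5*asin(C1*exp(-7*x/15))/7 + 5*pi/7
 g(x) = 5*asin(C1*exp(-7*x/15))/7


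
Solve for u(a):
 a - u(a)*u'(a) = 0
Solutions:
 u(a) = -sqrt(C1 + a^2)
 u(a) = sqrt(C1 + a^2)


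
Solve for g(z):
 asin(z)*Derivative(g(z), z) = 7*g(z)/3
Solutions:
 g(z) = C1*exp(7*Integral(1/asin(z), z)/3)


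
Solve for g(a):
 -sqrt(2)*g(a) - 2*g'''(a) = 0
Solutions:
 g(a) = C3*exp(-2^(5/6)*a/2) + (C1*sin(2^(5/6)*sqrt(3)*a/4) + C2*cos(2^(5/6)*sqrt(3)*a/4))*exp(2^(5/6)*a/4)


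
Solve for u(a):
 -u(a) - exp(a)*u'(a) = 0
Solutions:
 u(a) = C1*exp(exp(-a))


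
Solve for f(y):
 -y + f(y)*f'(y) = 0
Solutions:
 f(y) = -sqrt(C1 + y^2)
 f(y) = sqrt(C1 + y^2)


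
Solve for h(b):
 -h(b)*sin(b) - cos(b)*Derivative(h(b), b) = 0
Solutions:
 h(b) = C1*cos(b)


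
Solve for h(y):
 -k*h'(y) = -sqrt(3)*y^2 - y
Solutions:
 h(y) = C1 + sqrt(3)*y^3/(3*k) + y^2/(2*k)


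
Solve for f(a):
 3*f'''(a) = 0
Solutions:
 f(a) = C1 + C2*a + C3*a^2


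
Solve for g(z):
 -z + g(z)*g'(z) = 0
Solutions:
 g(z) = -sqrt(C1 + z^2)
 g(z) = sqrt(C1 + z^2)


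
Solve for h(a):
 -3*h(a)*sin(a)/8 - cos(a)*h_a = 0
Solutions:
 h(a) = C1*cos(a)^(3/8)


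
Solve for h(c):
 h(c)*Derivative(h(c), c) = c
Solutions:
 h(c) = -sqrt(C1 + c^2)
 h(c) = sqrt(C1 + c^2)


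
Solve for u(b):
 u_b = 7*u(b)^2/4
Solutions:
 u(b) = -4/(C1 + 7*b)


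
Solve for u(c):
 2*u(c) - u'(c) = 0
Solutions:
 u(c) = C1*exp(2*c)


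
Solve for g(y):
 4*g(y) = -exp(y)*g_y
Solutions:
 g(y) = C1*exp(4*exp(-y))


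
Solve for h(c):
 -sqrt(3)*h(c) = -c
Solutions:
 h(c) = sqrt(3)*c/3


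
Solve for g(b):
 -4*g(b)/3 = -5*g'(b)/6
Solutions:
 g(b) = C1*exp(8*b/5)


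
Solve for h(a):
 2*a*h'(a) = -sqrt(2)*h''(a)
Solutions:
 h(a) = C1 + C2*erf(2^(3/4)*a/2)


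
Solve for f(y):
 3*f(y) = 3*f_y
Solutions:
 f(y) = C1*exp(y)


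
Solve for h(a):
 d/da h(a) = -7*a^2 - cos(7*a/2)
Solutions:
 h(a) = C1 - 7*a^3/3 - 2*sin(7*a/2)/7


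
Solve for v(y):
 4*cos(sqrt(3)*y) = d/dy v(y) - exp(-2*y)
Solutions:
 v(y) = C1 + 4*sqrt(3)*sin(sqrt(3)*y)/3 - exp(-2*y)/2


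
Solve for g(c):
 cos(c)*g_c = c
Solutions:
 g(c) = C1 + Integral(c/cos(c), c)


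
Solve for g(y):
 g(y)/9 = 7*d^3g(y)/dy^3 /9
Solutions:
 g(y) = C3*exp(7^(2/3)*y/7) + (C1*sin(sqrt(3)*7^(2/3)*y/14) + C2*cos(sqrt(3)*7^(2/3)*y/14))*exp(-7^(2/3)*y/14)


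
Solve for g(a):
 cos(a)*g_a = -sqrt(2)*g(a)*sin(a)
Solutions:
 g(a) = C1*cos(a)^(sqrt(2))


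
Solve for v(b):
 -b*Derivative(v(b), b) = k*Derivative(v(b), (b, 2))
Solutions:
 v(b) = C1 + C2*sqrt(k)*erf(sqrt(2)*b*sqrt(1/k)/2)


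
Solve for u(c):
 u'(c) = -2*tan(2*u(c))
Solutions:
 u(c) = -asin(C1*exp(-4*c))/2 + pi/2
 u(c) = asin(C1*exp(-4*c))/2


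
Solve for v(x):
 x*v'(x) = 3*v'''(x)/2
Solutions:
 v(x) = C1 + Integral(C2*airyai(2^(1/3)*3^(2/3)*x/3) + C3*airybi(2^(1/3)*3^(2/3)*x/3), x)


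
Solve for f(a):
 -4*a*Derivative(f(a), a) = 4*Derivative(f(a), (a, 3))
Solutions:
 f(a) = C1 + Integral(C2*airyai(-a) + C3*airybi(-a), a)


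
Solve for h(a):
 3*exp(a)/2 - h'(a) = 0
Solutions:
 h(a) = C1 + 3*exp(a)/2


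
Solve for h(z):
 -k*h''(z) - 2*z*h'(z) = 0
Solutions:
 h(z) = C1 + C2*sqrt(k)*erf(z*sqrt(1/k))


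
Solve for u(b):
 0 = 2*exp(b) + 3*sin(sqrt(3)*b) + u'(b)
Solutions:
 u(b) = C1 - 2*exp(b) + sqrt(3)*cos(sqrt(3)*b)


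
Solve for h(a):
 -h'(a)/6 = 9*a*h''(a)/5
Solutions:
 h(a) = C1 + C2*a^(49/54)


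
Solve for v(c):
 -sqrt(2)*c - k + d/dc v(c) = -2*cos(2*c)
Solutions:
 v(c) = C1 + sqrt(2)*c^2/2 + c*k - sin(2*c)


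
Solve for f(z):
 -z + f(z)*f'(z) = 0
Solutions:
 f(z) = -sqrt(C1 + z^2)
 f(z) = sqrt(C1 + z^2)


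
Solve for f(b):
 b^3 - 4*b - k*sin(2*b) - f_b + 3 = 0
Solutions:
 f(b) = C1 + b^4/4 - 2*b^2 + 3*b + k*cos(2*b)/2


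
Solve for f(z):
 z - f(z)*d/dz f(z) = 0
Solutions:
 f(z) = -sqrt(C1 + z^2)
 f(z) = sqrt(C1 + z^2)


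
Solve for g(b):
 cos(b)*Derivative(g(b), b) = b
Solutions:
 g(b) = C1 + Integral(b/cos(b), b)


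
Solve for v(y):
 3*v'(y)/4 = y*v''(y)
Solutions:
 v(y) = C1 + C2*y^(7/4)


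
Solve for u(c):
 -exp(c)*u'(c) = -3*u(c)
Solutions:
 u(c) = C1*exp(-3*exp(-c))


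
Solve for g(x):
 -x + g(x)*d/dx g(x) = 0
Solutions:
 g(x) = -sqrt(C1 + x^2)
 g(x) = sqrt(C1 + x^2)


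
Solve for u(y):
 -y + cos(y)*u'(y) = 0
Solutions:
 u(y) = C1 + Integral(y/cos(y), y)


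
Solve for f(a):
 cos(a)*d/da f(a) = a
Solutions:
 f(a) = C1 + Integral(a/cos(a), a)


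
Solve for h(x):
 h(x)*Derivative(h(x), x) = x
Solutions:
 h(x) = -sqrt(C1 + x^2)
 h(x) = sqrt(C1 + x^2)


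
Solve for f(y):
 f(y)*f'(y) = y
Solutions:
 f(y) = -sqrt(C1 + y^2)
 f(y) = sqrt(C1 + y^2)


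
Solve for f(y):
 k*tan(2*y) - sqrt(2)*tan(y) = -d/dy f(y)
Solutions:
 f(y) = C1 + k*log(cos(2*y))/2 - sqrt(2)*log(cos(y))


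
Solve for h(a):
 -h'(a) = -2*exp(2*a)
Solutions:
 h(a) = C1 + exp(2*a)


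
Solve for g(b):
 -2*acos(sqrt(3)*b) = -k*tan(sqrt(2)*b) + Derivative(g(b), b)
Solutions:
 g(b) = C1 - 2*b*acos(sqrt(3)*b) - sqrt(2)*k*log(cos(sqrt(2)*b))/2 + 2*sqrt(3)*sqrt(1 - 3*b^2)/3


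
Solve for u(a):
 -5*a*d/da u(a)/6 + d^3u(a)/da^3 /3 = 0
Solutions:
 u(a) = C1 + Integral(C2*airyai(2^(2/3)*5^(1/3)*a/2) + C3*airybi(2^(2/3)*5^(1/3)*a/2), a)


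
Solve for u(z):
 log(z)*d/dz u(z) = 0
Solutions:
 u(z) = C1


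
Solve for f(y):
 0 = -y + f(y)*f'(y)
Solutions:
 f(y) = -sqrt(C1 + y^2)
 f(y) = sqrt(C1 + y^2)


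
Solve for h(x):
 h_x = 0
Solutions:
 h(x) = C1


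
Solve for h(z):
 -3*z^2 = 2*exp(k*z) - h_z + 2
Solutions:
 h(z) = C1 + z^3 + 2*z + 2*exp(k*z)/k


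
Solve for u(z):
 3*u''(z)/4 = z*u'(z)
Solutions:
 u(z) = C1 + C2*erfi(sqrt(6)*z/3)


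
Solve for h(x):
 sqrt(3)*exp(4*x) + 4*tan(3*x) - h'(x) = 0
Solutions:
 h(x) = C1 + sqrt(3)*exp(4*x)/4 - 4*log(cos(3*x))/3


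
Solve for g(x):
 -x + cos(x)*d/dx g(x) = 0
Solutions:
 g(x) = C1 + Integral(x/cos(x), x)


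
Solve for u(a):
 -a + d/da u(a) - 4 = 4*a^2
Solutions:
 u(a) = C1 + 4*a^3/3 + a^2/2 + 4*a


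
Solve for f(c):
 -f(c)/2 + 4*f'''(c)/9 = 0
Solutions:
 f(c) = C3*exp(3^(2/3)*c/2) + (C1*sin(3*3^(1/6)*c/4) + C2*cos(3*3^(1/6)*c/4))*exp(-3^(2/3)*c/4)


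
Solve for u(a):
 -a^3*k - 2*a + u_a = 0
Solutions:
 u(a) = C1 + a^4*k/4 + a^2


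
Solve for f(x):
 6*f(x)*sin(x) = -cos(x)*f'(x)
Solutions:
 f(x) = C1*cos(x)^6


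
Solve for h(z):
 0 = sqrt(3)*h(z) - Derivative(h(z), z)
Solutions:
 h(z) = C1*exp(sqrt(3)*z)


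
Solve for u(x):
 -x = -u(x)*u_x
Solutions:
 u(x) = -sqrt(C1 + x^2)
 u(x) = sqrt(C1 + x^2)


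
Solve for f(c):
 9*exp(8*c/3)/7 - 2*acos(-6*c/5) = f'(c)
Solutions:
 f(c) = C1 - 2*c*acos(-6*c/5) - sqrt(25 - 36*c^2)/3 + 27*exp(8*c/3)/56


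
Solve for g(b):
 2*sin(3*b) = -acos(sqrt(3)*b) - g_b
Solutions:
 g(b) = C1 - b*acos(sqrt(3)*b) + sqrt(3)*sqrt(1 - 3*b^2)/3 + 2*cos(3*b)/3


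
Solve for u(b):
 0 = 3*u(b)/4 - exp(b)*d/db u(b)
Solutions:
 u(b) = C1*exp(-3*exp(-b)/4)


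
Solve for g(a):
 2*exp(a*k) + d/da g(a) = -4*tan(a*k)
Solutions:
 g(a) = C1 - 2*Piecewise((exp(a*k)/k, Ne(k, 0)), (a, True)) - 4*Piecewise((-log(cos(a*k))/k, Ne(k, 0)), (0, True))


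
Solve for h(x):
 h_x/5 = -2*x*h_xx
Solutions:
 h(x) = C1 + C2*x^(9/10)


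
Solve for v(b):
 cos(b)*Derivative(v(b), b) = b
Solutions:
 v(b) = C1 + Integral(b/cos(b), b)


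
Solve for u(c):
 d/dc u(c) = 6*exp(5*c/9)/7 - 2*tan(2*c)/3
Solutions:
 u(c) = C1 + 54*exp(5*c/9)/35 + log(cos(2*c))/3


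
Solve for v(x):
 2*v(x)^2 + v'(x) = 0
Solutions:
 v(x) = 1/(C1 + 2*x)


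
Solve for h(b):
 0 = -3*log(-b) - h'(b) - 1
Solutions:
 h(b) = C1 - 3*b*log(-b) + 2*b


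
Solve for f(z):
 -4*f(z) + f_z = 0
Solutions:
 f(z) = C1*exp(4*z)


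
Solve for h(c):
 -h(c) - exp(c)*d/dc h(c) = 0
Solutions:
 h(c) = C1*exp(exp(-c))


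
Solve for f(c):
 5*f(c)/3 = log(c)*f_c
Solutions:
 f(c) = C1*exp(5*li(c)/3)


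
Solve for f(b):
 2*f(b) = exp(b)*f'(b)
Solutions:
 f(b) = C1*exp(-2*exp(-b))


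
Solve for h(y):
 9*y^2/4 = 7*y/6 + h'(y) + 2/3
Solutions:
 h(y) = C1 + 3*y^3/4 - 7*y^2/12 - 2*y/3


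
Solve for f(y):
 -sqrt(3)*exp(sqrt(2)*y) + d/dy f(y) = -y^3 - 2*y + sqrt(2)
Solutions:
 f(y) = C1 - y^4/4 - y^2 + sqrt(2)*y + sqrt(6)*exp(sqrt(2)*y)/2


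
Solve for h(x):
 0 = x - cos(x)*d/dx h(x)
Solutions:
 h(x) = C1 + Integral(x/cos(x), x)


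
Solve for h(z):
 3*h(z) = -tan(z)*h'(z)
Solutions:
 h(z) = C1/sin(z)^3


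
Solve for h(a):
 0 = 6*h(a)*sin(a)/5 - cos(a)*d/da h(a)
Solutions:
 h(a) = C1/cos(a)^(6/5)


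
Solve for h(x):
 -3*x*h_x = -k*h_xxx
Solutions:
 h(x) = C1 + Integral(C2*airyai(3^(1/3)*x*(1/k)^(1/3)) + C3*airybi(3^(1/3)*x*(1/k)^(1/3)), x)


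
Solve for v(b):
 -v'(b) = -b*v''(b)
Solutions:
 v(b) = C1 + C2*b^2


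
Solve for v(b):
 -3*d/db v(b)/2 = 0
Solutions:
 v(b) = C1


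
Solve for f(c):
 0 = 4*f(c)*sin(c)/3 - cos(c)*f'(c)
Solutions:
 f(c) = C1/cos(c)^(4/3)


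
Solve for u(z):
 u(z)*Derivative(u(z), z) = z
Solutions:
 u(z) = -sqrt(C1 + z^2)
 u(z) = sqrt(C1 + z^2)


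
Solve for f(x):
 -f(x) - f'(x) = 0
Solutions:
 f(x) = C1*exp(-x)


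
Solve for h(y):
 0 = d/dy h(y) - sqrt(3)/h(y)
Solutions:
 h(y) = -sqrt(C1 + 2*sqrt(3)*y)
 h(y) = sqrt(C1 + 2*sqrt(3)*y)


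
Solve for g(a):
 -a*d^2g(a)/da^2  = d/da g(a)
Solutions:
 g(a) = C1 + C2*log(a)


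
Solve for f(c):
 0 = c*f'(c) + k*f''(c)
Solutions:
 f(c) = C1 + C2*sqrt(k)*erf(sqrt(2)*c*sqrt(1/k)/2)


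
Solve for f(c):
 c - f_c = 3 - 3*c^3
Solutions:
 f(c) = C1 + 3*c^4/4 + c^2/2 - 3*c


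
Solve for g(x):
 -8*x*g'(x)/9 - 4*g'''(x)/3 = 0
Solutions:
 g(x) = C1 + Integral(C2*airyai(-2^(1/3)*3^(2/3)*x/3) + C3*airybi(-2^(1/3)*3^(2/3)*x/3), x)


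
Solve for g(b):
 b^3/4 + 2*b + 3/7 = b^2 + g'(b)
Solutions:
 g(b) = C1 + b^4/16 - b^3/3 + b^2 + 3*b/7


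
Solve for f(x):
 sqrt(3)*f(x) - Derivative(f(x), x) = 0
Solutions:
 f(x) = C1*exp(sqrt(3)*x)


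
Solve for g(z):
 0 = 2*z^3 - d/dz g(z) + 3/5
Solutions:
 g(z) = C1 + z^4/2 + 3*z/5


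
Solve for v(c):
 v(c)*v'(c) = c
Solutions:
 v(c) = -sqrt(C1 + c^2)
 v(c) = sqrt(C1 + c^2)


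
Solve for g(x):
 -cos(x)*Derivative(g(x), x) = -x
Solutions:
 g(x) = C1 + Integral(x/cos(x), x)


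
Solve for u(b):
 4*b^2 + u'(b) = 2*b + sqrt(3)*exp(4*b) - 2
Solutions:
 u(b) = C1 - 4*b^3/3 + b^2 - 2*b + sqrt(3)*exp(4*b)/4


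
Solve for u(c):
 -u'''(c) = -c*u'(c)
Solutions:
 u(c) = C1 + Integral(C2*airyai(c) + C3*airybi(c), c)


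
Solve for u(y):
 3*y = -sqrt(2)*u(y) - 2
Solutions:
 u(y) = sqrt(2)*(-3*y - 2)/2


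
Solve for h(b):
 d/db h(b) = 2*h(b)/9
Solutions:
 h(b) = C1*exp(2*b/9)


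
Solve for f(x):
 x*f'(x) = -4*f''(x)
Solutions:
 f(x) = C1 + C2*erf(sqrt(2)*x/4)


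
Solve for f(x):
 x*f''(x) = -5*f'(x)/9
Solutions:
 f(x) = C1 + C2*x^(4/9)


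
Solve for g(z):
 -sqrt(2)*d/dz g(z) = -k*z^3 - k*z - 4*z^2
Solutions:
 g(z) = C1 + sqrt(2)*k*z^4/8 + sqrt(2)*k*z^2/4 + 2*sqrt(2)*z^3/3


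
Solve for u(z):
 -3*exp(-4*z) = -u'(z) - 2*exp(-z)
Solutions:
 u(z) = C1 + 2*exp(-z) - 3*exp(-4*z)/4


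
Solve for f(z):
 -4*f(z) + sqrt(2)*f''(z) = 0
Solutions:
 f(z) = C1*exp(-2^(3/4)*z) + C2*exp(2^(3/4)*z)


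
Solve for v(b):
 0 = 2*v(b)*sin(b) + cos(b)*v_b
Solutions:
 v(b) = C1*cos(b)^2


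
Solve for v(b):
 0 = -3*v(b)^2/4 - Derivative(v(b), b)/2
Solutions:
 v(b) = 2/(C1 + 3*b)


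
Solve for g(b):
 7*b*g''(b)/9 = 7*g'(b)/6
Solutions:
 g(b) = C1 + C2*b^(5/2)


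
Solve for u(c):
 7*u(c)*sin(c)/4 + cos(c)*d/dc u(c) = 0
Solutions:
 u(c) = C1*cos(c)^(7/4)


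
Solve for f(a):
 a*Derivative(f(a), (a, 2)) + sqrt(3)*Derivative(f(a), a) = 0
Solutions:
 f(a) = C1 + C2*a^(1 - sqrt(3))


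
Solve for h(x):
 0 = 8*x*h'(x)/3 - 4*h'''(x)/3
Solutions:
 h(x) = C1 + Integral(C2*airyai(2^(1/3)*x) + C3*airybi(2^(1/3)*x), x)


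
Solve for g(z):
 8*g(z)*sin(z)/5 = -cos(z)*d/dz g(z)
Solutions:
 g(z) = C1*cos(z)^(8/5)


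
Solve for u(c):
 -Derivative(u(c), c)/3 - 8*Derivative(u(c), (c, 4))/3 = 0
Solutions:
 u(c) = C1 + C4*exp(-c/2) + (C2*sin(sqrt(3)*c/4) + C3*cos(sqrt(3)*c/4))*exp(c/4)


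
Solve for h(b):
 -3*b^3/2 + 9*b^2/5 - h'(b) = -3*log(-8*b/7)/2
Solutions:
 h(b) = C1 - 3*b^4/8 + 3*b^3/5 + 3*b*log(-b)/2 + 3*b*(-log(7) - 1 + 3*log(2))/2


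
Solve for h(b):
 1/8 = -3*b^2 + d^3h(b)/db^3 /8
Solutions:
 h(b) = C1 + C2*b + C3*b^2 + 2*b^5/5 + b^3/6


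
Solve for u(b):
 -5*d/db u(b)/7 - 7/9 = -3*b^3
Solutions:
 u(b) = C1 + 21*b^4/20 - 49*b/45


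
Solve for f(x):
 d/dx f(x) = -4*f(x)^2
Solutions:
 f(x) = 1/(C1 + 4*x)


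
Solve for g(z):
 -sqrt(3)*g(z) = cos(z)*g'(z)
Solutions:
 g(z) = C1*(sin(z) - 1)^(sqrt(3)/2)/(sin(z) + 1)^(sqrt(3)/2)


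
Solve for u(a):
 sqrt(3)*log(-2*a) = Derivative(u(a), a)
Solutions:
 u(a) = C1 + sqrt(3)*a*log(-a) + sqrt(3)*a*(-1 + log(2))


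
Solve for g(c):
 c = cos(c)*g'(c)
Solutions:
 g(c) = C1 + Integral(c/cos(c), c)


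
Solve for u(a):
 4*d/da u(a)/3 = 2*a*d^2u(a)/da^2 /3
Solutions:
 u(a) = C1 + C2*a^3


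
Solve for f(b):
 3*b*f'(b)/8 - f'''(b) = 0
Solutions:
 f(b) = C1 + Integral(C2*airyai(3^(1/3)*b/2) + C3*airybi(3^(1/3)*b/2), b)


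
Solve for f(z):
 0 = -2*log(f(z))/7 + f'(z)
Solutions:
 li(f(z)) = C1 + 2*z/7


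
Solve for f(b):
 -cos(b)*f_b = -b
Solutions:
 f(b) = C1 + Integral(b/cos(b), b)


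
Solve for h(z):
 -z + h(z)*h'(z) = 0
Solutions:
 h(z) = -sqrt(C1 + z^2)
 h(z) = sqrt(C1 + z^2)


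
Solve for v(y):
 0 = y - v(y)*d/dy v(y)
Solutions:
 v(y) = -sqrt(C1 + y^2)
 v(y) = sqrt(C1 + y^2)


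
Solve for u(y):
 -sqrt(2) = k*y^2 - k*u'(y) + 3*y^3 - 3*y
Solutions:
 u(y) = C1 + y^3/3 + 3*y^4/(4*k) - 3*y^2/(2*k) + sqrt(2)*y/k


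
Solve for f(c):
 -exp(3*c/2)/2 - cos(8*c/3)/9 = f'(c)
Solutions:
 f(c) = C1 - exp(3*c/2)/3 - sin(8*c/3)/24


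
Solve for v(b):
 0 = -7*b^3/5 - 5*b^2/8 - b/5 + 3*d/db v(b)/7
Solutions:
 v(b) = C1 + 49*b^4/60 + 35*b^3/72 + 7*b^2/30


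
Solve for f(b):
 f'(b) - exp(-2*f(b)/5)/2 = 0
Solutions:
 f(b) = 5*log(-sqrt(C1 + b)) - 5*log(5)/2
 f(b) = 5*log(C1 + b/5)/2


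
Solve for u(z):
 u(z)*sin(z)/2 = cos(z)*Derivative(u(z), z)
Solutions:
 u(z) = C1/sqrt(cos(z))


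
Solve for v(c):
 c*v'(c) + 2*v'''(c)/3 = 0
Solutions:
 v(c) = C1 + Integral(C2*airyai(-2^(2/3)*3^(1/3)*c/2) + C3*airybi(-2^(2/3)*3^(1/3)*c/2), c)


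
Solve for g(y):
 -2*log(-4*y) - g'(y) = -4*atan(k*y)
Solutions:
 g(y) = C1 - 2*y*log(-y) - 4*y*log(2) + 2*y + 4*Piecewise((y*atan(k*y) - log(k^2*y^2 + 1)/(2*k), Ne(k, 0)), (0, True))


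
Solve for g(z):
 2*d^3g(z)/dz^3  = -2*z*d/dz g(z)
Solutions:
 g(z) = C1 + Integral(C2*airyai(-z) + C3*airybi(-z), z)


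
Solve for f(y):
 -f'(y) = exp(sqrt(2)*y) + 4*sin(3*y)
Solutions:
 f(y) = C1 - sqrt(2)*exp(sqrt(2)*y)/2 + 4*cos(3*y)/3


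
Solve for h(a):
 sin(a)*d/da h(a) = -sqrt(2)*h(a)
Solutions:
 h(a) = C1*(cos(a) + 1)^(sqrt(2)/2)/(cos(a) - 1)^(sqrt(2)/2)


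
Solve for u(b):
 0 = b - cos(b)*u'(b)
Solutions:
 u(b) = C1 + Integral(b/cos(b), b)


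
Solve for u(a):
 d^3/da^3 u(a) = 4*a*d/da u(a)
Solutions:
 u(a) = C1 + Integral(C2*airyai(2^(2/3)*a) + C3*airybi(2^(2/3)*a), a)


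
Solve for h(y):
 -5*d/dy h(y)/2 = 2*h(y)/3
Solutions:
 h(y) = C1*exp(-4*y/15)


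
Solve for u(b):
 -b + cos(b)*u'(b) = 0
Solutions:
 u(b) = C1 + Integral(b/cos(b), b)


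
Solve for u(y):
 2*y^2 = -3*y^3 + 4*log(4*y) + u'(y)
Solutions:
 u(y) = C1 + 3*y^4/4 + 2*y^3/3 - 4*y*log(y) - 8*y*log(2) + 4*y


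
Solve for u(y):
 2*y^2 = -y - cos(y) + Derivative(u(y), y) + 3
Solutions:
 u(y) = C1 + 2*y^3/3 + y^2/2 - 3*y + sin(y)


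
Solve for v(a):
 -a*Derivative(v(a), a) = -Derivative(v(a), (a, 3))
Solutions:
 v(a) = C1 + Integral(C2*airyai(a) + C3*airybi(a), a)


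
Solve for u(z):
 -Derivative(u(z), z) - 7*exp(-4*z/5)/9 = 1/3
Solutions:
 u(z) = C1 - z/3 + 35*exp(-4*z/5)/36


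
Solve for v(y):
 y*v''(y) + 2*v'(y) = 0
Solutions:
 v(y) = C1 + C2/y


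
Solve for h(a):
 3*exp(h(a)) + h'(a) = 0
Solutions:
 h(a) = log(1/(C1 + 3*a))


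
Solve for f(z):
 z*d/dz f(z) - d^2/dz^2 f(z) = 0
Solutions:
 f(z) = C1 + C2*erfi(sqrt(2)*z/2)


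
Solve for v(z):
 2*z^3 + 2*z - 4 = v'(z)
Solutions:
 v(z) = C1 + z^4/2 + z^2 - 4*z


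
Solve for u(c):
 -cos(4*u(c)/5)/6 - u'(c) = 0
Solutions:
 c/6 - 5*log(sin(4*u(c)/5) - 1)/8 + 5*log(sin(4*u(c)/5) + 1)/8 = C1


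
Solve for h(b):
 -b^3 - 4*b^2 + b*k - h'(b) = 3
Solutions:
 h(b) = C1 - b^4/4 - 4*b^3/3 + b^2*k/2 - 3*b


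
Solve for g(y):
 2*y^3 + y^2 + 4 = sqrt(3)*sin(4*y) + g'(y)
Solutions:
 g(y) = C1 + y^4/2 + y^3/3 + 4*y + sqrt(3)*cos(4*y)/4


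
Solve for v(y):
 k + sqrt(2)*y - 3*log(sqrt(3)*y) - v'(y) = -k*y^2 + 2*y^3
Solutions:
 v(y) = C1 + k*y^3/3 + k*y - y^4/2 + sqrt(2)*y^2/2 - 3*y*log(y) - 3*y*log(3)/2 + 3*y


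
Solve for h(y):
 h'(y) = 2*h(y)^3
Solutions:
 h(y) = -sqrt(2)*sqrt(-1/(C1 + 2*y))/2
 h(y) = sqrt(2)*sqrt(-1/(C1 + 2*y))/2


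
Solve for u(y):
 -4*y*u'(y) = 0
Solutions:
 u(y) = C1


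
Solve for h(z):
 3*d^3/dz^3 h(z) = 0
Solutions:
 h(z) = C1 + C2*z + C3*z^2


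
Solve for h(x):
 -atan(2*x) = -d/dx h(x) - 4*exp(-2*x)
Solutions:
 h(x) = C1 + x*atan(2*x) - log(4*x^2 + 1)/4 + 2*exp(-2*x)


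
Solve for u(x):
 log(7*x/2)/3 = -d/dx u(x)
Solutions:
 u(x) = C1 - x*log(x)/3 - x*log(7)/3 + x*log(2)/3 + x/3


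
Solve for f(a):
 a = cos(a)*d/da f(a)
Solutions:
 f(a) = C1 + Integral(a/cos(a), a)


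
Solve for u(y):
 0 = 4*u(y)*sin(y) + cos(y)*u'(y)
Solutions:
 u(y) = C1*cos(y)^4


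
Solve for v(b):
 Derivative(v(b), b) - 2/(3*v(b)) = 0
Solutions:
 v(b) = -sqrt(C1 + 12*b)/3
 v(b) = sqrt(C1 + 12*b)/3


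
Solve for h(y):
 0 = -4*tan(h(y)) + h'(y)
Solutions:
 h(y) = pi - asin(C1*exp(4*y))
 h(y) = asin(C1*exp(4*y))


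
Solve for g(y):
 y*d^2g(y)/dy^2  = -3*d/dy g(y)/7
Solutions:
 g(y) = C1 + C2*y^(4/7)


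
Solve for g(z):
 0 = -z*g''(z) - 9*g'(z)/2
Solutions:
 g(z) = C1 + C2/z^(7/2)


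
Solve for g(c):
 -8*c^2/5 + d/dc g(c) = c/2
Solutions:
 g(c) = C1 + 8*c^3/15 + c^2/4


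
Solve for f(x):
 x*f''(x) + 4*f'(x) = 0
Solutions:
 f(x) = C1 + C2/x^3


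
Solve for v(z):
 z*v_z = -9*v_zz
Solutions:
 v(z) = C1 + C2*erf(sqrt(2)*z/6)


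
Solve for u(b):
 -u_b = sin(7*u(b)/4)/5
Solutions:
 b/5 + 2*log(cos(7*u(b)/4) - 1)/7 - 2*log(cos(7*u(b)/4) + 1)/7 = C1


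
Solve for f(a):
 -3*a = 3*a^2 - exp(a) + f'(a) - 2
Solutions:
 f(a) = C1 - a^3 - 3*a^2/2 + 2*a + exp(a)


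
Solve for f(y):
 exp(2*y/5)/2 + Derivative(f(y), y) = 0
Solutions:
 f(y) = C1 - 5*exp(2*y/5)/4


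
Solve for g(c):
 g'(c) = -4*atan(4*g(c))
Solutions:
 Integral(1/atan(4*_y), (_y, g(c))) = C1 - 4*c


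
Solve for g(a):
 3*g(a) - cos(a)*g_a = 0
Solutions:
 g(a) = C1*(sin(a) + 1)^(3/2)/(sin(a) - 1)^(3/2)


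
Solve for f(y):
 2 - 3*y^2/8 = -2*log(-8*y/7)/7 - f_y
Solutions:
 f(y) = C1 + y^3/8 - 2*y*log(-y)/7 + 2*y*(-6 - 3*log(2) + log(7))/7


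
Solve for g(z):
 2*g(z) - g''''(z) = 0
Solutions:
 g(z) = C1*exp(-2^(1/4)*z) + C2*exp(2^(1/4)*z) + C3*sin(2^(1/4)*z) + C4*cos(2^(1/4)*z)


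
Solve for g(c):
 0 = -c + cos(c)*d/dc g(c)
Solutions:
 g(c) = C1 + Integral(c/cos(c), c)


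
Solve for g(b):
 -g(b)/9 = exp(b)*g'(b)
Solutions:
 g(b) = C1*exp(exp(-b)/9)


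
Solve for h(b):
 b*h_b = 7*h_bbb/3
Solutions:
 h(b) = C1 + Integral(C2*airyai(3^(1/3)*7^(2/3)*b/7) + C3*airybi(3^(1/3)*7^(2/3)*b/7), b)


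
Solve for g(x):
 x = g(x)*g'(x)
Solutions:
 g(x) = -sqrt(C1 + x^2)
 g(x) = sqrt(C1 + x^2)


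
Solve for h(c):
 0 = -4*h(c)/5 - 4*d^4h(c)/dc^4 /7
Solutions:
 h(c) = (C1*sin(sqrt(2)*5^(3/4)*7^(1/4)*c/10) + C2*cos(sqrt(2)*5^(3/4)*7^(1/4)*c/10))*exp(-sqrt(2)*5^(3/4)*7^(1/4)*c/10) + (C3*sin(sqrt(2)*5^(3/4)*7^(1/4)*c/10) + C4*cos(sqrt(2)*5^(3/4)*7^(1/4)*c/10))*exp(sqrt(2)*5^(3/4)*7^(1/4)*c/10)


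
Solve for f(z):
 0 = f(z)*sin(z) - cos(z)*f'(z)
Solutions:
 f(z) = C1/cos(z)


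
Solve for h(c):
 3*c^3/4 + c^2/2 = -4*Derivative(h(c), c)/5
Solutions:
 h(c) = C1 - 15*c^4/64 - 5*c^3/24


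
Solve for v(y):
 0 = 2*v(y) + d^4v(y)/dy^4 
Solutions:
 v(y) = (C1*sin(2^(3/4)*y/2) + C2*cos(2^(3/4)*y/2))*exp(-2^(3/4)*y/2) + (C3*sin(2^(3/4)*y/2) + C4*cos(2^(3/4)*y/2))*exp(2^(3/4)*y/2)


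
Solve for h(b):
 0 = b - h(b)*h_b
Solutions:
 h(b) = -sqrt(C1 + b^2)
 h(b) = sqrt(C1 + b^2)


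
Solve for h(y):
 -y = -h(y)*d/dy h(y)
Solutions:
 h(y) = -sqrt(C1 + y^2)
 h(y) = sqrt(C1 + y^2)


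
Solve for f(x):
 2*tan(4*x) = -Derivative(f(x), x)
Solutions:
 f(x) = C1 + log(cos(4*x))/2


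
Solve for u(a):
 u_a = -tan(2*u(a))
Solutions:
 u(a) = -asin(C1*exp(-2*a))/2 + pi/2
 u(a) = asin(C1*exp(-2*a))/2


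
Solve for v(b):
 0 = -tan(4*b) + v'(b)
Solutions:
 v(b) = C1 - log(cos(4*b))/4


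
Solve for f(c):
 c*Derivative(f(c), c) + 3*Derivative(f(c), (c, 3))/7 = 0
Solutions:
 f(c) = C1 + Integral(C2*airyai(-3^(2/3)*7^(1/3)*c/3) + C3*airybi(-3^(2/3)*7^(1/3)*c/3), c)


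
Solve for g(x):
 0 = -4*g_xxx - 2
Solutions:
 g(x) = C1 + C2*x + C3*x^2 - x^3/12


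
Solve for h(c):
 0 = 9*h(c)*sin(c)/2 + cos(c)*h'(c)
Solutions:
 h(c) = C1*cos(c)^(9/2)


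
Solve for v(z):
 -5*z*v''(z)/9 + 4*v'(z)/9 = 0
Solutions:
 v(z) = C1 + C2*z^(9/5)


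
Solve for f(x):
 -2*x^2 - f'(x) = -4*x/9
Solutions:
 f(x) = C1 - 2*x^3/3 + 2*x^2/9


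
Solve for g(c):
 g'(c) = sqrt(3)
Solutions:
 g(c) = C1 + sqrt(3)*c


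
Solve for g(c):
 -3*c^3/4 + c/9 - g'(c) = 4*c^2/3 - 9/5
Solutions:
 g(c) = C1 - 3*c^4/16 - 4*c^3/9 + c^2/18 + 9*c/5


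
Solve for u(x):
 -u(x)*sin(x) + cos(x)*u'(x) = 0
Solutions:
 u(x) = C1/cos(x)


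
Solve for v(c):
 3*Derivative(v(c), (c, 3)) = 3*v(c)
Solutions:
 v(c) = C3*exp(c) + (C1*sin(sqrt(3)*c/2) + C2*cos(sqrt(3)*c/2))*exp(-c/2)


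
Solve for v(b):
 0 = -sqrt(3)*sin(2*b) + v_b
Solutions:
 v(b) = C1 - sqrt(3)*cos(2*b)/2


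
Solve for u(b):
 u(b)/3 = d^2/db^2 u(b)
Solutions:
 u(b) = C1*exp(-sqrt(3)*b/3) + C2*exp(sqrt(3)*b/3)


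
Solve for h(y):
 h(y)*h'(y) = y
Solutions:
 h(y) = -sqrt(C1 + y^2)
 h(y) = sqrt(C1 + y^2)


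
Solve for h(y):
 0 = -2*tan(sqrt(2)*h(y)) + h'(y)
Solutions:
 h(y) = sqrt(2)*(pi - asin(C1*exp(2*sqrt(2)*y)))/2
 h(y) = sqrt(2)*asin(C1*exp(2*sqrt(2)*y))/2


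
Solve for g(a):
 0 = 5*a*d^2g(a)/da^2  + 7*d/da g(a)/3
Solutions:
 g(a) = C1 + C2*a^(8/15)


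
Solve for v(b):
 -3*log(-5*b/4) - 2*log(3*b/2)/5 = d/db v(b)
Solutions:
 v(b) = C1 - 17*b*log(b)/5 + b*(-log(375) + 3*log(3)/5 + 17/5 + 32*log(2)/5 - 3*I*pi)


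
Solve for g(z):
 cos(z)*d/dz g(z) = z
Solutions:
 g(z) = C1 + Integral(z/cos(z), z)


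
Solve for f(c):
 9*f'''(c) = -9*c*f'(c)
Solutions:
 f(c) = C1 + Integral(C2*airyai(-c) + C3*airybi(-c), c)


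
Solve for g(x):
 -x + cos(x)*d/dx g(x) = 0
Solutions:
 g(x) = C1 + Integral(x/cos(x), x)


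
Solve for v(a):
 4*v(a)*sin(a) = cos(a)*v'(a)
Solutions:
 v(a) = C1/cos(a)^4


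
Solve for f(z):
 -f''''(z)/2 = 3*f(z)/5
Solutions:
 f(z) = (C1*sin(10^(3/4)*3^(1/4)*z/10) + C2*cos(10^(3/4)*3^(1/4)*z/10))*exp(-10^(3/4)*3^(1/4)*z/10) + (C3*sin(10^(3/4)*3^(1/4)*z/10) + C4*cos(10^(3/4)*3^(1/4)*z/10))*exp(10^(3/4)*3^(1/4)*z/10)


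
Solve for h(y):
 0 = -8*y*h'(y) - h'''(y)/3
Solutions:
 h(y) = C1 + Integral(C2*airyai(-2*3^(1/3)*y) + C3*airybi(-2*3^(1/3)*y), y)


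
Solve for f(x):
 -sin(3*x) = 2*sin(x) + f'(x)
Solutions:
 f(x) = C1 + 2*cos(x) + cos(3*x)/3


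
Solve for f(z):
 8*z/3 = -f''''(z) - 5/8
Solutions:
 f(z) = C1 + C2*z + C3*z^2 + C4*z^3 - z^5/45 - 5*z^4/192


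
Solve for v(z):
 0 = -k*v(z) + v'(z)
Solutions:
 v(z) = C1*exp(k*z)


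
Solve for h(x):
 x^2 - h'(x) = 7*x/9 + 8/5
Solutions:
 h(x) = C1 + x^3/3 - 7*x^2/18 - 8*x/5


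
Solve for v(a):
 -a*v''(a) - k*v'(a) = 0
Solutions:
 v(a) = C1 + a^(1 - re(k))*(C2*sin(log(a)*Abs(im(k))) + C3*cos(log(a)*im(k)))


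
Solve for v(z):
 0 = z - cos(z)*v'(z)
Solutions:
 v(z) = C1 + Integral(z/cos(z), z)


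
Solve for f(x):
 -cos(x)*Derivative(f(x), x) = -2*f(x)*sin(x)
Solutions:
 f(x) = C1/cos(x)^2


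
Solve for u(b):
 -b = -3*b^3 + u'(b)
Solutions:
 u(b) = C1 + 3*b^4/4 - b^2/2


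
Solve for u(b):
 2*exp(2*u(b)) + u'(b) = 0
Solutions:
 u(b) = log(-sqrt(-1/(C1 - 2*b))) - log(2)/2
 u(b) = log(-1/(C1 - 2*b))/2 - log(2)/2


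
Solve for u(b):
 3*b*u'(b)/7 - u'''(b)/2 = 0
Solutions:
 u(b) = C1 + Integral(C2*airyai(6^(1/3)*7^(2/3)*b/7) + C3*airybi(6^(1/3)*7^(2/3)*b/7), b)


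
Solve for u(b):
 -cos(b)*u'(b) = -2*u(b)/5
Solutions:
 u(b) = C1*(sin(b) + 1)^(1/5)/(sin(b) - 1)^(1/5)


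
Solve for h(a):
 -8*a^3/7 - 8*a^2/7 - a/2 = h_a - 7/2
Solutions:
 h(a) = C1 - 2*a^4/7 - 8*a^3/21 - a^2/4 + 7*a/2


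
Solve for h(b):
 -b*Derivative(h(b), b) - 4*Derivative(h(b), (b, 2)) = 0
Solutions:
 h(b) = C1 + C2*erf(sqrt(2)*b/4)


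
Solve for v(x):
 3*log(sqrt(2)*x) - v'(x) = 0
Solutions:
 v(x) = C1 + 3*x*log(x) - 3*x + 3*x*log(2)/2


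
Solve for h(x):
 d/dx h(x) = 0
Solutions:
 h(x) = C1


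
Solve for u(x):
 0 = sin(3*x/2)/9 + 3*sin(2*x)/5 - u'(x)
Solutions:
 u(x) = C1 - 2*cos(3*x/2)/27 - 3*cos(2*x)/10


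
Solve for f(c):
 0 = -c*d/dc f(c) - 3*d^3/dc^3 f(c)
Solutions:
 f(c) = C1 + Integral(C2*airyai(-3^(2/3)*c/3) + C3*airybi(-3^(2/3)*c/3), c)


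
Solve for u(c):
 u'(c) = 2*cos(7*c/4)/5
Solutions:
 u(c) = C1 + 8*sin(7*c/4)/35


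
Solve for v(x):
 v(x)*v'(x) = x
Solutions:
 v(x) = -sqrt(C1 + x^2)
 v(x) = sqrt(C1 + x^2)


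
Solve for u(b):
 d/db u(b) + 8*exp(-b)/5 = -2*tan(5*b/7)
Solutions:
 u(b) = C1 - 7*log(tan(5*b/7)^2 + 1)/5 + 8*exp(-b)/5


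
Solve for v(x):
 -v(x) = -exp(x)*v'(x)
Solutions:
 v(x) = C1*exp(-exp(-x))


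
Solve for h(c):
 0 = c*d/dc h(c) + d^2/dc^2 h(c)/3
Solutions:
 h(c) = C1 + C2*erf(sqrt(6)*c/2)


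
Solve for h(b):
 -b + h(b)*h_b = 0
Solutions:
 h(b) = -sqrt(C1 + b^2)
 h(b) = sqrt(C1 + b^2)


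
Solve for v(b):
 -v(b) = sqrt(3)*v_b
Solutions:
 v(b) = C1*exp(-sqrt(3)*b/3)


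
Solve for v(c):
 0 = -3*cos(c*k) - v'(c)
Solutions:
 v(c) = C1 - 3*sin(c*k)/k


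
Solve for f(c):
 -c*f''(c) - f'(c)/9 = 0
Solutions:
 f(c) = C1 + C2*c^(8/9)


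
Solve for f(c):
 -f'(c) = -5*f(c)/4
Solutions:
 f(c) = C1*exp(5*c/4)


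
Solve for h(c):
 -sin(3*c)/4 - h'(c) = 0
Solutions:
 h(c) = C1 + cos(3*c)/12


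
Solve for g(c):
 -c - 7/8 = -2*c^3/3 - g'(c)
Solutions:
 g(c) = C1 - c^4/6 + c^2/2 + 7*c/8


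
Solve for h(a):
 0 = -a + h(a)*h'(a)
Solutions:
 h(a) = -sqrt(C1 + a^2)
 h(a) = sqrt(C1 + a^2)


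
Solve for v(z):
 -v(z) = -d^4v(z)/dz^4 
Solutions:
 v(z) = C1*exp(-z) + C2*exp(z) + C3*sin(z) + C4*cos(z)


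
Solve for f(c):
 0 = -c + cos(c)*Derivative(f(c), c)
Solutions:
 f(c) = C1 + Integral(c/cos(c), c)


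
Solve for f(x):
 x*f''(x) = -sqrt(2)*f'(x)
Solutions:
 f(x) = C1 + C2*x^(1 - sqrt(2))


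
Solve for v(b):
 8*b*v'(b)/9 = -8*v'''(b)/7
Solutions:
 v(b) = C1 + Integral(C2*airyai(-21^(1/3)*b/3) + C3*airybi(-21^(1/3)*b/3), b)


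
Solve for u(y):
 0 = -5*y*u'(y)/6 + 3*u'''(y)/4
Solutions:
 u(y) = C1 + Integral(C2*airyai(30^(1/3)*y/3) + C3*airybi(30^(1/3)*y/3), y)


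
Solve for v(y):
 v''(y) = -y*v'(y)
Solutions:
 v(y) = C1 + C2*erf(sqrt(2)*y/2)


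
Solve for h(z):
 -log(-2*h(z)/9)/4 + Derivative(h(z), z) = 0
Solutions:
 -4*Integral(1/(log(-_y) - 2*log(3) + log(2)), (_y, h(z))) = C1 - z


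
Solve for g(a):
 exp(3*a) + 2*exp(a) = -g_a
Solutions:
 g(a) = C1 - exp(3*a)/3 - 2*exp(a)


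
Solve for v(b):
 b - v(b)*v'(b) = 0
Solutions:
 v(b) = -sqrt(C1 + b^2)
 v(b) = sqrt(C1 + b^2)


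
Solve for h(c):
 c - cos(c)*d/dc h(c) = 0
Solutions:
 h(c) = C1 + Integral(c/cos(c), c)


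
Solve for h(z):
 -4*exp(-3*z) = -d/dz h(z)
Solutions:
 h(z) = C1 - 4*exp(-3*z)/3


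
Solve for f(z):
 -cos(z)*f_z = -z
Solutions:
 f(z) = C1 + Integral(z/cos(z), z)


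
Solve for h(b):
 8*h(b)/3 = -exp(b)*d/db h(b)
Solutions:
 h(b) = C1*exp(8*exp(-b)/3)


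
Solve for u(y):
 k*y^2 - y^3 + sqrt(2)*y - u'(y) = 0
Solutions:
 u(y) = C1 + k*y^3/3 - y^4/4 + sqrt(2)*y^2/2


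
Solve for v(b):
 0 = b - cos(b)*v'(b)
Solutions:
 v(b) = C1 + Integral(b/cos(b), b)


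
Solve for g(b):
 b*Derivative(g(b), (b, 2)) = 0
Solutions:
 g(b) = C1 + C2*b


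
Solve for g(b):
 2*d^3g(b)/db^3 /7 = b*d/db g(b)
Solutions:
 g(b) = C1 + Integral(C2*airyai(2^(2/3)*7^(1/3)*b/2) + C3*airybi(2^(2/3)*7^(1/3)*b/2), b)


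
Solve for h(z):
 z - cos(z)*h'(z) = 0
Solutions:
 h(z) = C1 + Integral(z/cos(z), z)


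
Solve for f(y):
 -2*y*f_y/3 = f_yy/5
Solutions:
 f(y) = C1 + C2*erf(sqrt(15)*y/3)


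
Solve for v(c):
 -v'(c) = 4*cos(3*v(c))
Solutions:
 v(c) = -asin((C1 + exp(24*c))/(C1 - exp(24*c)))/3 + pi/3
 v(c) = asin((C1 + exp(24*c))/(C1 - exp(24*c)))/3


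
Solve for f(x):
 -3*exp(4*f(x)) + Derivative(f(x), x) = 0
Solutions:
 f(x) = log(-(-1/(C1 + 12*x))^(1/4))
 f(x) = log(-1/(C1 + 12*x))/4
 f(x) = log(-I*(-1/(C1 + 12*x))^(1/4))
 f(x) = log(I*(-1/(C1 + 12*x))^(1/4))


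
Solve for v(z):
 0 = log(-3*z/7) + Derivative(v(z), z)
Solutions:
 v(z) = C1 - z*log(-z) + z*(-log(3) + 1 + log(7))


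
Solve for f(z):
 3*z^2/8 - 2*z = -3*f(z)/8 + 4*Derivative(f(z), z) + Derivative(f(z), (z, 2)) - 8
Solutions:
 f(z) = C1*exp(z*(-2 + sqrt(70)/4)) + C2*exp(-z*(2 + sqrt(70)/4)) - z^2 - 16*z - 592/3


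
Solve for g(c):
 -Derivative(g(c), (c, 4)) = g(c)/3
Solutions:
 g(c) = (C1*sin(sqrt(2)*3^(3/4)*c/6) + C2*cos(sqrt(2)*3^(3/4)*c/6))*exp(-sqrt(2)*3^(3/4)*c/6) + (C3*sin(sqrt(2)*3^(3/4)*c/6) + C4*cos(sqrt(2)*3^(3/4)*c/6))*exp(sqrt(2)*3^(3/4)*c/6)


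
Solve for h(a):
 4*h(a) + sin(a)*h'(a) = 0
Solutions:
 h(a) = C1*(cos(a)^2 + 2*cos(a) + 1)/(cos(a)^2 - 2*cos(a) + 1)


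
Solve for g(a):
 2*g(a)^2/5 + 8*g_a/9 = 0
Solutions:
 g(a) = 20/(C1 + 9*a)


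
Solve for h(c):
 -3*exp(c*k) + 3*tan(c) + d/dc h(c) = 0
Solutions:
 h(c) = C1 + 3*Piecewise((exp(c*k)/k, Ne(k, 0)), (c, True)) + 3*log(cos(c))


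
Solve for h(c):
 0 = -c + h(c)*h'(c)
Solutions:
 h(c) = -sqrt(C1 + c^2)
 h(c) = sqrt(C1 + c^2)


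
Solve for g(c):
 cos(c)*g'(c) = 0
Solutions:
 g(c) = C1


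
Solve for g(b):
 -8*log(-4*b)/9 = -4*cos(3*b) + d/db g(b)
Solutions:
 g(b) = C1 - 8*b*log(-b)/9 - 16*b*log(2)/9 + 8*b/9 + 4*sin(3*b)/3


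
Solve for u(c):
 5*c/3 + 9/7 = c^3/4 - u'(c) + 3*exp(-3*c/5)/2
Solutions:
 u(c) = C1 + c^4/16 - 5*c^2/6 - 9*c/7 - 5*exp(-3*c/5)/2


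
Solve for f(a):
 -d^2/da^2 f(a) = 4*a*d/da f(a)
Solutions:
 f(a) = C1 + C2*erf(sqrt(2)*a)


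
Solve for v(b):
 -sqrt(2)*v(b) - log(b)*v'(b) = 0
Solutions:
 v(b) = C1*exp(-sqrt(2)*li(b))


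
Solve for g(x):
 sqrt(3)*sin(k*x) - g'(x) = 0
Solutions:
 g(x) = C1 - sqrt(3)*cos(k*x)/k


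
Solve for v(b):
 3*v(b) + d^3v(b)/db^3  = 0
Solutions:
 v(b) = C3*exp(-3^(1/3)*b) + (C1*sin(3^(5/6)*b/2) + C2*cos(3^(5/6)*b/2))*exp(3^(1/3)*b/2)


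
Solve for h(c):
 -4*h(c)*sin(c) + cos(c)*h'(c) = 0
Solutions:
 h(c) = C1/cos(c)^4


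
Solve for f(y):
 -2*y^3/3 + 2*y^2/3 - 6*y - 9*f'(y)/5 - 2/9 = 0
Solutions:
 f(y) = C1 - 5*y^4/54 + 10*y^3/81 - 5*y^2/3 - 10*y/81


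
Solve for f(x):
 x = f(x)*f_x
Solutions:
 f(x) = -sqrt(C1 + x^2)
 f(x) = sqrt(C1 + x^2)


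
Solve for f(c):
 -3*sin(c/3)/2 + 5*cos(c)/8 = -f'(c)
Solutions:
 f(c) = C1 - 5*sin(c)/8 - 9*cos(c/3)/2


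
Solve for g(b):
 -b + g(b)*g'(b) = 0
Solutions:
 g(b) = -sqrt(C1 + b^2)
 g(b) = sqrt(C1 + b^2)


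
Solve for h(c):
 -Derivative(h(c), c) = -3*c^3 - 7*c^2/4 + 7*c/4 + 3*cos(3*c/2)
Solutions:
 h(c) = C1 + 3*c^4/4 + 7*c^3/12 - 7*c^2/8 - 2*sin(3*c/2)


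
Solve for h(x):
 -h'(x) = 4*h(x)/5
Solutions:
 h(x) = C1*exp(-4*x/5)


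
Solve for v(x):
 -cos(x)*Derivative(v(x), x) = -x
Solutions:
 v(x) = C1 + Integral(x/cos(x), x)


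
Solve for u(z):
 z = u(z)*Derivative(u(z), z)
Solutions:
 u(z) = -sqrt(C1 + z^2)
 u(z) = sqrt(C1 + z^2)


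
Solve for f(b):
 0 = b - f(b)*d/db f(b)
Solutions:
 f(b) = -sqrt(C1 + b^2)
 f(b) = sqrt(C1 + b^2)


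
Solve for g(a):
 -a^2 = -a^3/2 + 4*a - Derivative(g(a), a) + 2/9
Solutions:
 g(a) = C1 - a^4/8 + a^3/3 + 2*a^2 + 2*a/9


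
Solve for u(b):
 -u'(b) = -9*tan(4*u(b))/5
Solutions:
 u(b) = -asin(C1*exp(36*b/5))/4 + pi/4
 u(b) = asin(C1*exp(36*b/5))/4


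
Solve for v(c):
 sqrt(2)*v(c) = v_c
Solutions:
 v(c) = C1*exp(sqrt(2)*c)


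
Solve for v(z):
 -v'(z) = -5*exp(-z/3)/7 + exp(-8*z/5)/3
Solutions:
 v(z) = C1 - 15*exp(-z/3)/7 + 5*exp(-8*z/5)/24


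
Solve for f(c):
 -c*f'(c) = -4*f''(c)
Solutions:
 f(c) = C1 + C2*erfi(sqrt(2)*c/4)


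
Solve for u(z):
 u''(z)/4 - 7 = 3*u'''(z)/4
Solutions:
 u(z) = C1 + C2*z + C3*exp(z/3) + 14*z^2


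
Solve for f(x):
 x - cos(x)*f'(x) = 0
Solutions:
 f(x) = C1 + Integral(x/cos(x), x)


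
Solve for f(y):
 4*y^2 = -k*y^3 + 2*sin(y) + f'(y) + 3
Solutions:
 f(y) = C1 + k*y^4/4 + 4*y^3/3 - 3*y + 2*cos(y)


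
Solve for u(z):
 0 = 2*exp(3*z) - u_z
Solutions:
 u(z) = C1 + 2*exp(3*z)/3


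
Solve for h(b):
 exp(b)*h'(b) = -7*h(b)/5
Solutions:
 h(b) = C1*exp(7*exp(-b)/5)
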